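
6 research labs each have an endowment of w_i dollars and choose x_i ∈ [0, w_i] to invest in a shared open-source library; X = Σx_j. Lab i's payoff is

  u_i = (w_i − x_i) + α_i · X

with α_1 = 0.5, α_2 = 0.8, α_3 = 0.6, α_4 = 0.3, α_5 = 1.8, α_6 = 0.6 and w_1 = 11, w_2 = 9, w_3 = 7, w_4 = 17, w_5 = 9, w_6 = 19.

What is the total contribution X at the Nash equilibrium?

9

∂u_i/∂x_i = α_i − 1, so lab i contributes w_i if α_i > 1, else 0.
α_i > 1 for i ∈ {5}; NE contributions (0, 0, 0, 0, 9, 0), X = 9.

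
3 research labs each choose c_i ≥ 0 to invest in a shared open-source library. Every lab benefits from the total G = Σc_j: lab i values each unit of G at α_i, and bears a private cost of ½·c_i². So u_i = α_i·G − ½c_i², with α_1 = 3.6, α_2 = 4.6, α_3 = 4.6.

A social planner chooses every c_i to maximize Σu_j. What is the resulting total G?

Planner FOC: ∂(Σu_j)/∂c_i = (Σα_j) − c_i = 0, so c_i^SO = Σα_j = 12.8 for every i; G^SO = 38.4.

38.4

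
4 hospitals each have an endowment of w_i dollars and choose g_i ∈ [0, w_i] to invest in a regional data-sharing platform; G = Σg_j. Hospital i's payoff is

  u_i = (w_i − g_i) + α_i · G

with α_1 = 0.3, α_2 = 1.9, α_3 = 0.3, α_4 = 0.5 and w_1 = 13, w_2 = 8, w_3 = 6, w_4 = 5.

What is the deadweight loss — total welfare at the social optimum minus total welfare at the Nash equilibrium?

48

∂u_i/∂g_i = α_i − 1, so hospital i contributes w_i if α_i > 1, else 0.
α_i > 1 for i ∈ {2}; NE contributions (0, 8, 0, 0), G = 8.
W^NE = Σw_i − G^NE + (Σα_i)·G^NE = 32 + 2·8 = 48.
Planner: ∂(Σu_j)/∂g_i = Σα_j − 1 = 2 > 0, so everyone contributes w_i; G^SO = 32, W^SO = 32 + 2·32 = 96.
Deadweight loss = 48.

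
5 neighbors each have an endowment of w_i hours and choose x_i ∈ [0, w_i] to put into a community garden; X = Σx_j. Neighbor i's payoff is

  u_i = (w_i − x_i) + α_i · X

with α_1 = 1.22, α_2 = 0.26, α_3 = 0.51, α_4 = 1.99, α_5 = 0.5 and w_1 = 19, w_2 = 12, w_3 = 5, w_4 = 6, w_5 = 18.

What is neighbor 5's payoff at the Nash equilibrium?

30.5

∂u_i/∂x_i = α_i − 1, so neighbor i contributes w_i if α_i > 1, else 0.
α_i > 1 for i ∈ {1, 4}; NE contributions (19, 0, 0, 6, 0), X = 25.
u_5 = (18 − 0) + 0.5·25 = 30.5.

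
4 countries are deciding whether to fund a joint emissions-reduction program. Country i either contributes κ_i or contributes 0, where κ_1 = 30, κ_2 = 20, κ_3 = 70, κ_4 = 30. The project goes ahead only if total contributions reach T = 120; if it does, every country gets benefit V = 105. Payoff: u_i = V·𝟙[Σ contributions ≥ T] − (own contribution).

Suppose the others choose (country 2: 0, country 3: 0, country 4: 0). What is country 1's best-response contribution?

Others' total = 0. Even contributing 30 gives 30 < 120: no benefit either way.
Best response: 0.

0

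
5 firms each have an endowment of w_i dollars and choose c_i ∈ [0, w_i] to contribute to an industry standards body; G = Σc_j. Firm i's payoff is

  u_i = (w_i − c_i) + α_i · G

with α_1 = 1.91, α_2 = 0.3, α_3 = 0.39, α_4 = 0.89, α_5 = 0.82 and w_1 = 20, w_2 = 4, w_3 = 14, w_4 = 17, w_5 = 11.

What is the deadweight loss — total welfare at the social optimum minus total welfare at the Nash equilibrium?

152.26

∂u_i/∂c_i = α_i − 1, so firm i contributes w_i if α_i > 1, else 0.
α_i > 1 for i ∈ {1}; NE contributions (20, 0, 0, 0, 0), G = 20.
W^NE = Σw_i − G^NE + (Σα_i)·G^NE = 66 + 3.31·20 = 132.2.
Planner: ∂(Σu_j)/∂c_i = Σα_j − 1 = 3.31 > 0, so everyone contributes w_i; G^SO = 66, W^SO = 66 + 3.31·66 = 284.46.
Deadweight loss = 152.26.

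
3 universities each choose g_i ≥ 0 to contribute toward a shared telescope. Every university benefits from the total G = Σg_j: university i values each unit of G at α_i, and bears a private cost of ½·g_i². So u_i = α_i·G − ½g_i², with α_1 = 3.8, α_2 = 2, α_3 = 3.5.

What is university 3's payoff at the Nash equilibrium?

26.425

University i's FOC: ∂u_i/∂g_i = α_i − g_i = 0, so g_i* = α_i.
NE contributions = (3.8, 2, 3.5); G = 9.3.
u_3 = α_3·G − ½·(g_3)² = 3.5·9.3 − ½·3.5² = 26.425.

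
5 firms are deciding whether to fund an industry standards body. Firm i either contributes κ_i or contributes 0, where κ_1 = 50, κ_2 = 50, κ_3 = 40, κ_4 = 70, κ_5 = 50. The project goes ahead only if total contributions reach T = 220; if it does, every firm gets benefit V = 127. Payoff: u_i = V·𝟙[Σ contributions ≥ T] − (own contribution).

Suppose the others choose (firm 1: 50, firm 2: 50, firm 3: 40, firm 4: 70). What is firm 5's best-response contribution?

50

Others' total = 210. Contributing 50 brings total to 260 ≥ 220: gain V − κ_5 = 77.
Best response: 50.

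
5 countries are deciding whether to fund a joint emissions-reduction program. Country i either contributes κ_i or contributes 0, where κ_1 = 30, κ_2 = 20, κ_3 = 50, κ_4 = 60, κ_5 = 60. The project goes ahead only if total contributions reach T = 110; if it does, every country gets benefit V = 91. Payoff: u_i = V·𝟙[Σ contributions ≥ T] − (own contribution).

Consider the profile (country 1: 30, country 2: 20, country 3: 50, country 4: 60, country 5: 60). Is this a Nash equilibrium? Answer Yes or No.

No

Total = 220 ≥ 110: provided.
Country 1 (pledges 30, payoff 61): dropping to 0 → total 190, payoff 91. Profitable deviation.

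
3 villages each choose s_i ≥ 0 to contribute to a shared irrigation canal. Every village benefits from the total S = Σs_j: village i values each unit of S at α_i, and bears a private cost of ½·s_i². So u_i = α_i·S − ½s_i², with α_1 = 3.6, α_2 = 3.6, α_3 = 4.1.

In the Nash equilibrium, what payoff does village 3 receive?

37.925

Village i's FOC: ∂u_i/∂s_i = α_i − s_i = 0, so s_i* = α_i.
NE contributions = (3.6, 3.6, 4.1); S = 11.3.
u_3 = α_3·S − ½·(s_3)² = 4.1·11.3 − ½·4.1² = 37.925.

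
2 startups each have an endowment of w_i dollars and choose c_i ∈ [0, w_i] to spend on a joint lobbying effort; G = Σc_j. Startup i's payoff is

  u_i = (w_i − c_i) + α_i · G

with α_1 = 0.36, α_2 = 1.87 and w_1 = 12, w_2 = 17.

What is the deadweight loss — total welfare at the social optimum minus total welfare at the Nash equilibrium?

14.76

∂u_i/∂c_i = α_i − 1, so startup i contributes w_i if α_i > 1, else 0.
α_i > 1 for i ∈ {2}; NE contributions (0, 17), G = 17.
W^NE = Σw_i − G^NE + (Σα_i)·G^NE = 29 + 1.23·17 = 49.91.
Planner: ∂(Σu_j)/∂c_i = Σα_j − 1 = 1.23 > 0, so everyone contributes w_i; G^SO = 29, W^SO = 29 + 1.23·29 = 64.67.
Deadweight loss = 14.76.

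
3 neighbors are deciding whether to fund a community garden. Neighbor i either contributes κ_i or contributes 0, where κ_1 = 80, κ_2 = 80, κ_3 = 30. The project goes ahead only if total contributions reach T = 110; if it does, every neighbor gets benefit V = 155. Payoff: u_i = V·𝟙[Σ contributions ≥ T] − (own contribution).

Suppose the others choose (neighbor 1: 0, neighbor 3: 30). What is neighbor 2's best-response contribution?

Others' total = 30. Contributing 80 brings total to 110 ≥ 110: gain V − κ_2 = 75.
Best response: 80.

80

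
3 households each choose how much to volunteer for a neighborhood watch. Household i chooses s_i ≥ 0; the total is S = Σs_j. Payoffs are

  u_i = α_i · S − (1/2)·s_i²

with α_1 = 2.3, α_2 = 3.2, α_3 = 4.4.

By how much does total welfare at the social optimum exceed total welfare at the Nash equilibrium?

66.45

Household i's FOC: ∂u_i/∂s_i = α_i − s_i = 0, so s_i* = α_i.
NE contributions = (2.3, 3.2, 4.4); S = 9.9.
W^NE = (Σα)·S − ½Σα_i² = 9.9² − ½·34.89 = 80.565.
Planner sets s_i = Σα_j = 9.9 for every i, so S^SO = 3·9.9 = 29.7.
W^SO = (Σα)·S^SO − ½·3·(Σα)² = (3/2)·9.9² = 147.015.
Deadweight loss = W^SO − W^NE = 66.45.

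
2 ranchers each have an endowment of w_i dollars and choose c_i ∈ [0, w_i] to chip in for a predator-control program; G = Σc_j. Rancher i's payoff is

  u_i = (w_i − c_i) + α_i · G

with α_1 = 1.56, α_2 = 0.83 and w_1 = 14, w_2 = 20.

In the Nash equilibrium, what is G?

∂u_i/∂c_i = α_i − 1, so rancher i contributes w_i if α_i > 1, else 0.
α_i > 1 for i ∈ {1}; NE contributions (14, 0), G = 14.

14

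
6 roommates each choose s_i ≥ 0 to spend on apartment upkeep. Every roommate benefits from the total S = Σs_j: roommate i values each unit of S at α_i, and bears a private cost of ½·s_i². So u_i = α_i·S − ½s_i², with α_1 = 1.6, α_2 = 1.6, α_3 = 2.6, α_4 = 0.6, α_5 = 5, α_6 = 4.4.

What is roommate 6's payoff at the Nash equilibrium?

59.84

Roommate i's FOC: ∂u_i/∂s_i = α_i − s_i = 0, so s_i* = α_i.
NE contributions = (1.6, 1.6, 2.6, 0.6, 5, 4.4); S = 15.8.
u_6 = α_6·S − ½·(s_6)² = 4.4·15.8 − ½·4.4² = 59.84.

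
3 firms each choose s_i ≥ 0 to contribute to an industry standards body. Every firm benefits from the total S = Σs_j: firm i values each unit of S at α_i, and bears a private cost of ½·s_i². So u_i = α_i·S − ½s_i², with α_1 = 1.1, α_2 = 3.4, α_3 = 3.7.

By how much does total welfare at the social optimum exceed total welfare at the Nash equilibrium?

Firm i's FOC: ∂u_i/∂s_i = α_i − s_i = 0, so s_i* = α_i.
NE contributions = (1.1, 3.4, 3.7); S = 8.2.
W^NE = (Σα)·S − ½Σα_i² = 8.2² − ½·26.46 = 54.01.
Planner sets s_i = Σα_j = 8.2 for every i, so S^SO = 3·8.2 = 24.6.
W^SO = (Σα)·S^SO − ½·3·(Σα)² = (3/2)·8.2² = 100.86.
Deadweight loss = W^SO − W^NE = 46.85.

46.85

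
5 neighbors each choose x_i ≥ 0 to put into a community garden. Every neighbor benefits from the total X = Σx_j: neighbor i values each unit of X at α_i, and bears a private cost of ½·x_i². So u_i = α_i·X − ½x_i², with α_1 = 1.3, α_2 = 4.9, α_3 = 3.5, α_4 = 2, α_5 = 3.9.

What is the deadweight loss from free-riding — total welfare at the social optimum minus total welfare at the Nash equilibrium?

Neighbor i's FOC: ∂u_i/∂x_i = α_i − x_i = 0, so x_i* = α_i.
NE contributions = (1.3, 4.9, 3.5, 2, 3.9); X = 15.6.
W^NE = (Σα)·X − ½Σα_i² = 15.6² − ½·57.16 = 214.78.
Planner sets x_i = Σα_j = 15.6 for every i, so X^SO = 5·15.6 = 78.
W^SO = (Σα)·X^SO − ½·5·(Σα)² = (5/2)·15.6² = 608.4.
Deadweight loss = W^SO − W^NE = 393.62.

393.62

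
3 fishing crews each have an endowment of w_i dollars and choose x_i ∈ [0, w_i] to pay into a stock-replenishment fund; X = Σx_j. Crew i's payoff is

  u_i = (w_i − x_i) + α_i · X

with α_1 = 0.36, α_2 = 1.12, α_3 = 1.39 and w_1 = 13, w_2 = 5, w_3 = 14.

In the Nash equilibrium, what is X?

∂u_i/∂x_i = α_i − 1, so crew i contributes w_i if α_i > 1, else 0.
α_i > 1 for i ∈ {2, 3}; NE contributions (0, 5, 14), X = 19.

19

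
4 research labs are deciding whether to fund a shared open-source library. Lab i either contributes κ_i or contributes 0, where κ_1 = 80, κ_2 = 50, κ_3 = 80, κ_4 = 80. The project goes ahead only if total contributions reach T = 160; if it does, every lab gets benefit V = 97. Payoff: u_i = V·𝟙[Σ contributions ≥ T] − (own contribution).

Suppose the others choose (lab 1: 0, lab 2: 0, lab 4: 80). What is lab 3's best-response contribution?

Others' total = 80. Contributing 80 brings total to 160 ≥ 160: gain V − κ_3 = 17.
Best response: 80.

80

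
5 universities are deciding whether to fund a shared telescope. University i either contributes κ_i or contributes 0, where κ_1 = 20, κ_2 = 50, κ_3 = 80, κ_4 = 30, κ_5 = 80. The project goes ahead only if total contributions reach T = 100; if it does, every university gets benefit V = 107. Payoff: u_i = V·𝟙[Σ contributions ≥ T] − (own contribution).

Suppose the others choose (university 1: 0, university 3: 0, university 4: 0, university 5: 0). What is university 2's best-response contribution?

0

Others' total = 0. Even contributing 50 gives 50 < 100: no benefit either way.
Best response: 0.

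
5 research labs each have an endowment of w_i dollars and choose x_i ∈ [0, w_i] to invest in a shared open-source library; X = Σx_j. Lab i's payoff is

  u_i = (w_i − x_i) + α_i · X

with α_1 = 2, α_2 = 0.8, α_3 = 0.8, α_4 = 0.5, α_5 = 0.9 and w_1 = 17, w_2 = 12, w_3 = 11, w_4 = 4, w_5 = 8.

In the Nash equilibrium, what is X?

∂u_i/∂x_i = α_i − 1, so lab i contributes w_i if α_i > 1, else 0.
α_i > 1 for i ∈ {1}; NE contributions (17, 0, 0, 0, 0), X = 17.

17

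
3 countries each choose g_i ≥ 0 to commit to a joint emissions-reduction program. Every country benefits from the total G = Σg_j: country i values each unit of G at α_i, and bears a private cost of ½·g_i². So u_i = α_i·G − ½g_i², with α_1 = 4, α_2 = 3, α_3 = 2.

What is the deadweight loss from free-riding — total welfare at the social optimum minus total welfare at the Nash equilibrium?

55

Country i's FOC: ∂u_i/∂g_i = α_i − g_i = 0, so g_i* = α_i.
NE contributions = (4, 3, 2); G = 9.
W^NE = (Σα)·G − ½Σα_i² = 9² − ½·29 = 66.5.
Planner sets g_i = Σα_j = 9 for every i, so G^SO = 3·9 = 27.
W^SO = (Σα)·G^SO − ½·3·(Σα)² = (3/2)·9² = 121.5.
Deadweight loss = W^SO − W^NE = 55.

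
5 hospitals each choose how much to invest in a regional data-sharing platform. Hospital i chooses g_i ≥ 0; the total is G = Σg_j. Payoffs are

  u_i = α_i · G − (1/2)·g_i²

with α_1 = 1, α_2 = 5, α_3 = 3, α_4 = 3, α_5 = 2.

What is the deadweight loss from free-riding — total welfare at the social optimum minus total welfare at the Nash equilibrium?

Hospital i's FOC: ∂u_i/∂g_i = α_i − g_i = 0, so g_i* = α_i.
NE contributions = (1, 5, 3, 3, 2); G = 14.
W^NE = (Σα)·G − ½Σα_i² = 14² − ½·48 = 172.
Planner sets g_i = Σα_j = 14 for every i, so G^SO = 5·14 = 70.
W^SO = (Σα)·G^SO − ½·5·(Σα)² = (5/2)·14² = 490.
Deadweight loss = W^SO − W^NE = 318.

318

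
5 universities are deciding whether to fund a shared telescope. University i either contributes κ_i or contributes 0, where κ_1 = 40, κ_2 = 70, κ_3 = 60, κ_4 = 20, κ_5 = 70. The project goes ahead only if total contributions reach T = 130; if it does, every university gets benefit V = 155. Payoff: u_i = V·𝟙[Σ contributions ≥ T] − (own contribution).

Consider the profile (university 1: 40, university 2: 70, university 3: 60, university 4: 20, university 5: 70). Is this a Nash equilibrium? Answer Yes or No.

No

Total = 260 ≥ 130: provided.
University 1 (pledges 40, payoff 115): dropping to 0 → total 220, payoff 155. Profitable deviation.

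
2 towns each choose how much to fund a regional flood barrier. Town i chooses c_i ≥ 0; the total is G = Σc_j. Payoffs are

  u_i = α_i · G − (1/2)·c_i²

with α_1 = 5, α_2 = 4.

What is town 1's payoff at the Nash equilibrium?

Town i's FOC: ∂u_i/∂c_i = α_i − c_i = 0, so c_i* = α_i.
NE contributions = (5, 4); G = 9.
u_1 = α_1·G − ½·(c_1)² = 5·9 − ½·5² = 32.5.

32.5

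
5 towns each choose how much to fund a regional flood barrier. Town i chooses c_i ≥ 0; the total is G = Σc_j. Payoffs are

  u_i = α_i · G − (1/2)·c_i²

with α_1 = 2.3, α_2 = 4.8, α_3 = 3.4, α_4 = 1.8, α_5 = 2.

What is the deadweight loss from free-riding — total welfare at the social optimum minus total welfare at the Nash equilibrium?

Town i's FOC: ∂u_i/∂c_i = α_i − c_i = 0, so c_i* = α_i.
NE contributions = (2.3, 4.8, 3.4, 1.8, 2); G = 14.3.
W^NE = (Σα)·G − ½Σα_i² = 14.3² − ½·47.13 = 180.925.
Planner sets c_i = Σα_j = 14.3 for every i, so G^SO = 5·14.3 = 71.5.
W^SO = (Σα)·G^SO − ½·5·(Σα)² = (5/2)·14.3² = 511.225.
Deadweight loss = W^SO − W^NE = 330.3.

330.3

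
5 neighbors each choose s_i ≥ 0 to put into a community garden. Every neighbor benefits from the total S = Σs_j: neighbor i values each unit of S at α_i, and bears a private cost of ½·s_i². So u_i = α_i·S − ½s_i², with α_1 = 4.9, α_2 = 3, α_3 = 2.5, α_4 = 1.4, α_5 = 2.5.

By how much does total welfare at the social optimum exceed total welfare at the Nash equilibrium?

Neighbor i's FOC: ∂u_i/∂s_i = α_i − s_i = 0, so s_i* = α_i.
NE contributions = (4.9, 3, 2.5, 1.4, 2.5); S = 14.3.
W^NE = (Σα)·S − ½Σα_i² = 14.3² − ½·47.47 = 180.755.
Planner sets s_i = Σα_j = 14.3 for every i, so S^SO = 5·14.3 = 71.5.
W^SO = (Σα)·S^SO − ½·5·(Σα)² = (5/2)·14.3² = 511.225.
Deadweight loss = W^SO − W^NE = 330.47.

330.47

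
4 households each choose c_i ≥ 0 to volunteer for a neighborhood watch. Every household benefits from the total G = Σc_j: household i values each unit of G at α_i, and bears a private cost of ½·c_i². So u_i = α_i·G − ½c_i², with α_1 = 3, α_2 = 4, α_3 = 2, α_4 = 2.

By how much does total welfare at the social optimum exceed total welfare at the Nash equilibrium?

137.5

Household i's FOC: ∂u_i/∂c_i = α_i − c_i = 0, so c_i* = α_i.
NE contributions = (3, 4, 2, 2); G = 11.
W^NE = (Σα)·G − ½Σα_i² = 11² − ½·33 = 104.5.
Planner sets c_i = Σα_j = 11 for every i, so G^SO = 4·11 = 44.
W^SO = (Σα)·G^SO − ½·4·(Σα)² = (4/2)·11² = 242.
Deadweight loss = W^SO − W^NE = 137.5.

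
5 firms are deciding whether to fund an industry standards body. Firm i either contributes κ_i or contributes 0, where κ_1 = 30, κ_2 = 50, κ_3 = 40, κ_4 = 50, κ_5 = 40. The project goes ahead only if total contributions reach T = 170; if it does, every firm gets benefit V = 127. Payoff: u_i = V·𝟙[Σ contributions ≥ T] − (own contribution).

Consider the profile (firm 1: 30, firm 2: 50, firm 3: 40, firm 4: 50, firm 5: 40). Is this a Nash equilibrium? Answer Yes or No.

Total = 210 ≥ 170: provided.
Firm 1 (pledges 30, payoff 97): dropping to 0 → total 180, payoff 127. Profitable deviation.

No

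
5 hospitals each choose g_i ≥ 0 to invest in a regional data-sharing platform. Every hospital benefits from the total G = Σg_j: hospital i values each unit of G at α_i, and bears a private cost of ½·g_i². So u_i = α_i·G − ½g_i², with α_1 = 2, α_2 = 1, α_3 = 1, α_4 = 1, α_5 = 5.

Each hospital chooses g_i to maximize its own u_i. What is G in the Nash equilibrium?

Hospital i's FOC: ∂u_i/∂g_i = α_i − g_i = 0, so g_i* = α_i.
NE contributions = (2, 1, 1, 1, 5); G = 10.

10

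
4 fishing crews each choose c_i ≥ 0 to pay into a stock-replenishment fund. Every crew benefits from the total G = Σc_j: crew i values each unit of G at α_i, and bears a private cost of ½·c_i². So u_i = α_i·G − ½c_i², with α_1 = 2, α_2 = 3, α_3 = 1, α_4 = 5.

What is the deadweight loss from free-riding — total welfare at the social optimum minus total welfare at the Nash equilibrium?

Crew i's FOC: ∂u_i/∂c_i = α_i − c_i = 0, so c_i* = α_i.
NE contributions = (2, 3, 1, 5); G = 11.
W^NE = (Σα)·G − ½Σα_i² = 11² − ½·39 = 101.5.
Planner sets c_i = Σα_j = 11 for every i, so G^SO = 4·11 = 44.
W^SO = (Σα)·G^SO − ½·4·(Σα)² = (4/2)·11² = 242.
Deadweight loss = W^SO − W^NE = 140.5.

140.5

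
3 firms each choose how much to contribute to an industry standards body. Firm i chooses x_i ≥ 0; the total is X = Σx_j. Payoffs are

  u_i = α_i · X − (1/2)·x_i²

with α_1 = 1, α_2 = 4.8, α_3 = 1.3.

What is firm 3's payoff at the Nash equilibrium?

8.385

Firm i's FOC: ∂u_i/∂x_i = α_i − x_i = 0, so x_i* = α_i.
NE contributions = (1, 4.8, 1.3); X = 7.1.
u_3 = α_3·X − ½·(x_3)² = 1.3·7.1 − ½·1.3² = 8.385.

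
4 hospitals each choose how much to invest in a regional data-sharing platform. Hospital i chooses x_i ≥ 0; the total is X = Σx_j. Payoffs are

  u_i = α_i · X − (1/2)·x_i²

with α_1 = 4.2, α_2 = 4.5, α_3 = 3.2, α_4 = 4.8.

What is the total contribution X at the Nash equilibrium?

16.7

Hospital i's FOC: ∂u_i/∂x_i = α_i − x_i = 0, so x_i* = α_i.
NE contributions = (4.2, 4.5, 3.2, 4.8); X = 16.7.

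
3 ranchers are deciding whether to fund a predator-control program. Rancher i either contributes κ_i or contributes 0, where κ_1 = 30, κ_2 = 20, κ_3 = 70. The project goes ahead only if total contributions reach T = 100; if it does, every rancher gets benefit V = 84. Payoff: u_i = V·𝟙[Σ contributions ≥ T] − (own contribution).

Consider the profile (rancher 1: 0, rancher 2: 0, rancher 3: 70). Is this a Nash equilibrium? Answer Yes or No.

Total = 70 < 100: not provided.
Rancher 1 (pledges 0, payoff 0): pledging 30 → total 100, payoff 54. Profitable deviation.

No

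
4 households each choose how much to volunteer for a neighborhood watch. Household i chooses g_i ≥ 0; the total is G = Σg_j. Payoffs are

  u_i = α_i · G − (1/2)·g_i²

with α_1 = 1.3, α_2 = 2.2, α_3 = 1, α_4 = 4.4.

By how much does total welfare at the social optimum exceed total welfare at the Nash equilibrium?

92.655

Household i's FOC: ∂u_i/∂g_i = α_i − g_i = 0, so g_i* = α_i.
NE contributions = (1.3, 2.2, 1, 4.4); G = 8.9.
W^NE = (Σα)·G − ½Σα_i² = 8.9² − ½·26.89 = 65.765.
Planner sets g_i = Σα_j = 8.9 for every i, so G^SO = 4·8.9 = 35.6.
W^SO = (Σα)·G^SO − ½·4·(Σα)² = (4/2)·8.9² = 158.42.
Deadweight loss = W^SO − W^NE = 92.655.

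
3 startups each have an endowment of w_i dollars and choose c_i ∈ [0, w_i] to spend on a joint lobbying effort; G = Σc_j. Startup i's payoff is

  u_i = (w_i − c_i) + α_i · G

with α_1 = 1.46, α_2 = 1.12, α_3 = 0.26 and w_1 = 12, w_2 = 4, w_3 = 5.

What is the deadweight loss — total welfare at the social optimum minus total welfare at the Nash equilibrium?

∂u_i/∂c_i = α_i − 1, so startup i contributes w_i if α_i > 1, else 0.
α_i > 1 for i ∈ {1, 2}; NE contributions (12, 4, 0), G = 16.
W^NE = Σw_i − G^NE + (Σα_i)·G^NE = 21 + 1.84·16 = 50.44.
Planner: ∂(Σu_j)/∂c_i = Σα_j − 1 = 1.84 > 0, so everyone contributes w_i; G^SO = 21, W^SO = 21 + 1.84·21 = 59.64.
Deadweight loss = 9.2.

9.2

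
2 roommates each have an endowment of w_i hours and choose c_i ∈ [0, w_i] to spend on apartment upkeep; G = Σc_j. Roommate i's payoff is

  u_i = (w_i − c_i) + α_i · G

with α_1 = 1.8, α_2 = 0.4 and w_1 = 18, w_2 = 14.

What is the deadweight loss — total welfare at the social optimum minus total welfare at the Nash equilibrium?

∂u_i/∂c_i = α_i − 1, so roommate i contributes w_i if α_i > 1, else 0.
α_i > 1 for i ∈ {1}; NE contributions (18, 0), G = 18.
W^NE = Σw_i − G^NE + (Σα_i)·G^NE = 32 + 1.2·18 = 53.6.
Planner: ∂(Σu_j)/∂c_i = Σα_j − 1 = 1.2 > 0, so everyone contributes w_i; G^SO = 32, W^SO = 32 + 1.2·32 = 70.4.
Deadweight loss = 16.8.

16.8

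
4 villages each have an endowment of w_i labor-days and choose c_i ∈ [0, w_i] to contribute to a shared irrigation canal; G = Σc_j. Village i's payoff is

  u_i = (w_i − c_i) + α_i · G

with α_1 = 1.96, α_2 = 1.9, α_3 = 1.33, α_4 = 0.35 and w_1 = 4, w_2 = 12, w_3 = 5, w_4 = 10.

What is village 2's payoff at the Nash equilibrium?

39.9

∂u_i/∂c_i = α_i − 1, so village i contributes w_i if α_i > 1, else 0.
α_i > 1 for i ∈ {1, 2, 3}; NE contributions (4, 12, 5, 0), G = 21.
u_2 = (12 − 12) + 1.9·21 = 39.9.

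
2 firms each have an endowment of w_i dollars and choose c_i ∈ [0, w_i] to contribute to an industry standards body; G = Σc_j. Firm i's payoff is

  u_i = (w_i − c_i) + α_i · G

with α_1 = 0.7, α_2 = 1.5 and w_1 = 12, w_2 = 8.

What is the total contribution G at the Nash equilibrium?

∂u_i/∂c_i = α_i − 1, so firm i contributes w_i if α_i > 1, else 0.
α_i > 1 for i ∈ {2}; NE contributions (0, 8), G = 8.

8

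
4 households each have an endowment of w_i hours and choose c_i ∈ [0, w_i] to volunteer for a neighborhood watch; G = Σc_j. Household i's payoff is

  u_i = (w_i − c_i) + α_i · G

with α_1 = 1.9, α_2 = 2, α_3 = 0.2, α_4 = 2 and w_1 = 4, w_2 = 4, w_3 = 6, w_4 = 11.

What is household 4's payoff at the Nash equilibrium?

38

∂u_i/∂c_i = α_i − 1, so household i contributes w_i if α_i > 1, else 0.
α_i > 1 for i ∈ {1, 2, 4}; NE contributions (4, 4, 0, 11), G = 19.
u_4 = (11 − 11) + 2·19 = 38.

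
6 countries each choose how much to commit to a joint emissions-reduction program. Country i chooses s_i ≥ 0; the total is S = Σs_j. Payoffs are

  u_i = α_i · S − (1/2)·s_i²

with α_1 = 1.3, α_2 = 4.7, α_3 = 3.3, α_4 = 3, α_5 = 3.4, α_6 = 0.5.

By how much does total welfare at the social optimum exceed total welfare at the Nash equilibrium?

Country i's FOC: ∂u_i/∂s_i = α_i − s_i = 0, so s_i* = α_i.
NE contributions = (1.3, 4.7, 3.3, 3, 3.4, 0.5); S = 16.2.
W^NE = (Σα)·S − ½Σα_i² = 16.2² − ½·55.48 = 234.7.
Planner sets s_i = Σα_j = 16.2 for every i, so S^SO = 6·16.2 = 97.2.
W^SO = (Σα)·S^SO − ½·6·(Σα)² = (6/2)·16.2² = 787.32.
Deadweight loss = W^SO − W^NE = 552.62.

552.62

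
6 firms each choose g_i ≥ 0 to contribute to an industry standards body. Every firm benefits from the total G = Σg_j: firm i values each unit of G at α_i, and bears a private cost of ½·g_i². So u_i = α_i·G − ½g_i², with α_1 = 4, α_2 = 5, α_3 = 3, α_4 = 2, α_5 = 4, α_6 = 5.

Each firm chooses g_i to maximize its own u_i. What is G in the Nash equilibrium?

Firm i's FOC: ∂u_i/∂g_i = α_i − g_i = 0, so g_i* = α_i.
NE contributions = (4, 5, 3, 2, 4, 5); G = 23.

23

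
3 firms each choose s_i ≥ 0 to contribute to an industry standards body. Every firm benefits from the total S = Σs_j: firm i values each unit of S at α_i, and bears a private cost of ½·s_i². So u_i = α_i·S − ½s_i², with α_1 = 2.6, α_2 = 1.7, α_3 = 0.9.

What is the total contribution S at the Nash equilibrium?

5.2

Firm i's FOC: ∂u_i/∂s_i = α_i − s_i = 0, so s_i* = α_i.
NE contributions = (2.6, 1.7, 0.9); S = 5.2.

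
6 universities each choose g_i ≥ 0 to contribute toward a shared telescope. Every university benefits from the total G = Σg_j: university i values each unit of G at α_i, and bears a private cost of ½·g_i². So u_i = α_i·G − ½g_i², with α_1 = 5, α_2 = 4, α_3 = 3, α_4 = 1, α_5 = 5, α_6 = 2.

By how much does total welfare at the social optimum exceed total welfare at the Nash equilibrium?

University i's FOC: ∂u_i/∂g_i = α_i − g_i = 0, so g_i* = α_i.
NE contributions = (5, 4, 3, 1, 5, 2); G = 20.
W^NE = (Σα)·G − ½Σα_i² = 20² − ½·80 = 360.
Planner sets g_i = Σα_j = 20 for every i, so G^SO = 6·20 = 120.
W^SO = (Σα)·G^SO − ½·6·(Σα)² = (6/2)·20² = 1200.
Deadweight loss = W^SO − W^NE = 840.

840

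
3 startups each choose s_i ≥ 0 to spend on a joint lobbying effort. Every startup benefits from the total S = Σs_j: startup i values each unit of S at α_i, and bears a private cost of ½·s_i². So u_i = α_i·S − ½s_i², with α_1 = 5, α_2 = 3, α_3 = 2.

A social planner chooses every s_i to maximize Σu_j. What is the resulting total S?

Planner FOC: ∂(Σu_j)/∂s_i = (Σα_j) − s_i = 0, so s_i^SO = Σα_j = 10 for every i; S^SO = 30.

30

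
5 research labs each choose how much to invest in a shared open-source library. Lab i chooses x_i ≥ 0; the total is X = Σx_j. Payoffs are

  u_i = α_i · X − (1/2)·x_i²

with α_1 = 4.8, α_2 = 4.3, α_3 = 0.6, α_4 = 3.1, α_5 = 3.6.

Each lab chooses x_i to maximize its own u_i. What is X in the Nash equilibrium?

16.4

Lab i's FOC: ∂u_i/∂x_i = α_i − x_i = 0, so x_i* = α_i.
NE contributions = (4.8, 4.3, 0.6, 3.1, 3.6); X = 16.4.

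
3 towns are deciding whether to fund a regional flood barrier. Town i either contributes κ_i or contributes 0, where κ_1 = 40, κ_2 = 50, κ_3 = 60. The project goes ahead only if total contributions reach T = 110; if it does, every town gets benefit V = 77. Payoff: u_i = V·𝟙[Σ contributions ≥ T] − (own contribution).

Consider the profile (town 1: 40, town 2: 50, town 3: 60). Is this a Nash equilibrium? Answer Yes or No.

Total = 150 ≥ 110: provided.
Town 1 (pledges 40, payoff 37): dropping to 0 → total 110, payoff 77. Profitable deviation.

No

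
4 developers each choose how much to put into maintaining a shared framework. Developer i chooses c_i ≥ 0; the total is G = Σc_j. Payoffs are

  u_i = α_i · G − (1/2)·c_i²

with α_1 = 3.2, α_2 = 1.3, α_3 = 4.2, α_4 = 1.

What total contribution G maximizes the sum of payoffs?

38.8

Planner FOC: ∂(Σu_j)/∂c_i = (Σα_j) − c_i = 0, so c_i^SO = Σα_j = 9.7 for every i; G^SO = 38.8.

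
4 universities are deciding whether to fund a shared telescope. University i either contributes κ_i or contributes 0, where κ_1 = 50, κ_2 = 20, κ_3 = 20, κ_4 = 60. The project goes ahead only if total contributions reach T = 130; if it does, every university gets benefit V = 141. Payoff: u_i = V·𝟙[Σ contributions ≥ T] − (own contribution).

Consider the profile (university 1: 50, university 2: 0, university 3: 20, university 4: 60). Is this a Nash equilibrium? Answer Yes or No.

Yes

Total = 130 ≥ 130: provided.
University 1 (pledges 50, payoff 91): dropping to 0 → total 80, payoff 0. No gain.
University 2 (pledges 0, payoff 141): pledging 20 → total 150, payoff 121. No gain.
University 3 (pledges 20, payoff 121): dropping to 0 → total 110, payoff 0. No gain.
University 4 (pledges 60, payoff 81): dropping to 0 → total 70, payoff 0. No gain.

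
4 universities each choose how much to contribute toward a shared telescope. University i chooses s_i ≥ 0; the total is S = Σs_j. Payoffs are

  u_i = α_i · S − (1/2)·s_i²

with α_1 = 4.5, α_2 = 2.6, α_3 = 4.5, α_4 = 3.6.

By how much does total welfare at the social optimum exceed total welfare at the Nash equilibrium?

261.15

University i's FOC: ∂u_i/∂s_i = α_i − s_i = 0, so s_i* = α_i.
NE contributions = (4.5, 2.6, 4.5, 3.6); S = 15.2.
W^NE = (Σα)·S − ½Σα_i² = 15.2² − ½·60.22 = 200.93.
Planner sets s_i = Σα_j = 15.2 for every i, so S^SO = 4·15.2 = 60.8.
W^SO = (Σα)·S^SO − ½·4·(Σα)² = (4/2)·15.2² = 462.08.
Deadweight loss = W^SO − W^NE = 261.15.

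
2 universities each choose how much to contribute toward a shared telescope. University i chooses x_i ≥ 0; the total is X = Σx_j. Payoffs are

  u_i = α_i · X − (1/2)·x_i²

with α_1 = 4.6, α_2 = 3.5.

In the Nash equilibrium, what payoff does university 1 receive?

University i's FOC: ∂u_i/∂x_i = α_i − x_i = 0, so x_i* = α_i.
NE contributions = (4.6, 3.5); X = 8.1.
u_1 = α_1·X − ½·(x_1)² = 4.6·8.1 − ½·4.6² = 26.68.

26.68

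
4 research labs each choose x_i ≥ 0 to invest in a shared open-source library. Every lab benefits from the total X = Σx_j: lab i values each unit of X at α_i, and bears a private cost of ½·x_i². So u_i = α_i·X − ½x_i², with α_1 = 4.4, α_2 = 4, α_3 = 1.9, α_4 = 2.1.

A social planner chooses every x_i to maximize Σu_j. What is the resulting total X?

Planner FOC: ∂(Σu_j)/∂x_i = (Σα_j) − x_i = 0, so x_i^SO = Σα_j = 12.4 for every i; X^SO = 49.6.

49.6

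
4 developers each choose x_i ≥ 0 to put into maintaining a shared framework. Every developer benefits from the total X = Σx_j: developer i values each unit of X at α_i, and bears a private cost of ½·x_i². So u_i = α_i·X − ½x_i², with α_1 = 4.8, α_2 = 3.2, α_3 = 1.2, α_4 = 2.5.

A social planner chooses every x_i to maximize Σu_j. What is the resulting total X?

46.8

Planner FOC: ∂(Σu_j)/∂x_i = (Σα_j) − x_i = 0, so x_i^SO = Σα_j = 11.7 for every i; X^SO = 46.8.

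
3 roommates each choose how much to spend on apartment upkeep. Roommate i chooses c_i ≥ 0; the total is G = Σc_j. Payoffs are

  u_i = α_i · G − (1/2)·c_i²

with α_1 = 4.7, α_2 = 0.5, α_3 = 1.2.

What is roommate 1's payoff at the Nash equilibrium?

19.035

Roommate i's FOC: ∂u_i/∂c_i = α_i − c_i = 0, so c_i* = α_i.
NE contributions = (4.7, 0.5, 1.2); G = 6.4.
u_1 = α_1·G − ½·(c_1)² = 4.7·6.4 − ½·4.7² = 19.035.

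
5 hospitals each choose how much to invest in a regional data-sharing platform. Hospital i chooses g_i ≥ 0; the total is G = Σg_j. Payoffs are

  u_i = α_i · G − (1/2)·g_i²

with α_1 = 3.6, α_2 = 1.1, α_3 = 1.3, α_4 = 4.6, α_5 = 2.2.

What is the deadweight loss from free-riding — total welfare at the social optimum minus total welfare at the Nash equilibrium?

266.69

Hospital i's FOC: ∂u_i/∂g_i = α_i − g_i = 0, so g_i* = α_i.
NE contributions = (3.6, 1.1, 1.3, 4.6, 2.2); G = 12.8.
W^NE = (Σα)·G − ½Σα_i² = 12.8² − ½·41.86 = 142.91.
Planner sets g_i = Σα_j = 12.8 for every i, so G^SO = 5·12.8 = 64.
W^SO = (Σα)·G^SO − ½·5·(Σα)² = (5/2)·12.8² = 409.6.
Deadweight loss = W^SO − W^NE = 266.69.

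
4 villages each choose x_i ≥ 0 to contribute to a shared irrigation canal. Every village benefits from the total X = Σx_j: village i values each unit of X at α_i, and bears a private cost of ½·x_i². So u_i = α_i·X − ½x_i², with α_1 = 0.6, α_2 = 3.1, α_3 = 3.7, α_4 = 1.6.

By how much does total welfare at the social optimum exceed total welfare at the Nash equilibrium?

Village i's FOC: ∂u_i/∂x_i = α_i − x_i = 0, so x_i* = α_i.
NE contributions = (0.6, 3.1, 3.7, 1.6); X = 9.
W^NE = (Σα)·X − ½Σα_i² = 9² − ½·26.22 = 67.89.
Planner sets x_i = Σα_j = 9 for every i, so X^SO = 4·9 = 36.
W^SO = (Σα)·X^SO − ½·4·(Σα)² = (4/2)·9² = 162.
Deadweight loss = W^SO − W^NE = 94.11.

94.11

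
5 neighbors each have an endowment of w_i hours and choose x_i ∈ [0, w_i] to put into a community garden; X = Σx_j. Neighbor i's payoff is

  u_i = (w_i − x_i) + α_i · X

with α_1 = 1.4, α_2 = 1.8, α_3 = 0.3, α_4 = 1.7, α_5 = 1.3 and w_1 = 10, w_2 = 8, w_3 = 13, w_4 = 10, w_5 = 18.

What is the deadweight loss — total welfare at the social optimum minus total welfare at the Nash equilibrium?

71.5

∂u_i/∂x_i = α_i − 1, so neighbor i contributes w_i if α_i > 1, else 0.
α_i > 1 for i ∈ {1, 2, 4, 5}; NE contributions (10, 8, 0, 10, 18), X = 46.
W^NE = Σw_i − X^NE + (Σα_i)·X^NE = 59 + 5.5·46 = 312.
Planner: ∂(Σu_j)/∂x_i = Σα_j − 1 = 5.5 > 0, so everyone contributes w_i; X^SO = 59, W^SO = 59 + 5.5·59 = 383.5.
Deadweight loss = 71.5.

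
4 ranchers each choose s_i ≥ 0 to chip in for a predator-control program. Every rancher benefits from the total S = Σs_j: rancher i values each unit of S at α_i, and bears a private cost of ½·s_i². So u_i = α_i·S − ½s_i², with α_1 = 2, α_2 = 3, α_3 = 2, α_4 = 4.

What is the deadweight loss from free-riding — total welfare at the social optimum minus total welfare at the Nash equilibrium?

137.5

Rancher i's FOC: ∂u_i/∂s_i = α_i − s_i = 0, so s_i* = α_i.
NE contributions = (2, 3, 2, 4); S = 11.
W^NE = (Σα)·S − ½Σα_i² = 11² − ½·33 = 104.5.
Planner sets s_i = Σα_j = 11 for every i, so S^SO = 4·11 = 44.
W^SO = (Σα)·S^SO − ½·4·(Σα)² = (4/2)·11² = 242.
Deadweight loss = W^SO − W^NE = 137.5.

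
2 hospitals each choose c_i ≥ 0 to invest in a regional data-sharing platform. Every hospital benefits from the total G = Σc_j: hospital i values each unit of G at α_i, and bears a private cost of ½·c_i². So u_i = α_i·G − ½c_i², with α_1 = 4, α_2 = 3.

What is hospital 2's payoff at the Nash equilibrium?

16.5

Hospital i's FOC: ∂u_i/∂c_i = α_i − c_i = 0, so c_i* = α_i.
NE contributions = (4, 3); G = 7.
u_2 = α_2·G − ½·(c_2)² = 3·7 − ½·3² = 16.5.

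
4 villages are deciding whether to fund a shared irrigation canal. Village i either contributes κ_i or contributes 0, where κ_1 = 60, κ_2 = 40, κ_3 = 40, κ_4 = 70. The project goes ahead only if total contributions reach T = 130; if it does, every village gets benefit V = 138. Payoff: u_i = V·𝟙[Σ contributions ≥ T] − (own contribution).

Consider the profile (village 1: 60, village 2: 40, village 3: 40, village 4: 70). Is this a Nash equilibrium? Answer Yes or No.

No

Total = 210 ≥ 130: provided.
Village 1 (pledges 60, payoff 78): dropping to 0 → total 150, payoff 138. Profitable deviation.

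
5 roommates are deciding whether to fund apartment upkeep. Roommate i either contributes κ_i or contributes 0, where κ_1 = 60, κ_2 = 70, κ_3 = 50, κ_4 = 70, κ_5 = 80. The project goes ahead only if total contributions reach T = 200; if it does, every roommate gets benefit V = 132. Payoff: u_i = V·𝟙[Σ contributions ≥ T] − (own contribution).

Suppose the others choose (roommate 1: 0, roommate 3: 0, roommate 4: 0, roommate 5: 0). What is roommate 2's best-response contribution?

0

Others' total = 0. Even contributing 70 gives 70 < 200: no benefit either way.
Best response: 0.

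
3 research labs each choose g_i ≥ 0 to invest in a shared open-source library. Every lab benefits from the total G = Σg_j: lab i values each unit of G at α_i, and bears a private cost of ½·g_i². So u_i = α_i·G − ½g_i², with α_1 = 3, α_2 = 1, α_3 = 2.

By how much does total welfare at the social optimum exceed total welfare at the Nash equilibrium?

Lab i's FOC: ∂u_i/∂g_i = α_i − g_i = 0, so g_i* = α_i.
NE contributions = (3, 1, 2); G = 6.
W^NE = (Σα)·G − ½Σα_i² = 6² − ½·14 = 29.
Planner sets g_i = Σα_j = 6 for every i, so G^SO = 3·6 = 18.
W^SO = (Σα)·G^SO − ½·3·(Σα)² = (3/2)·6² = 54.
Deadweight loss = W^SO − W^NE = 25.

25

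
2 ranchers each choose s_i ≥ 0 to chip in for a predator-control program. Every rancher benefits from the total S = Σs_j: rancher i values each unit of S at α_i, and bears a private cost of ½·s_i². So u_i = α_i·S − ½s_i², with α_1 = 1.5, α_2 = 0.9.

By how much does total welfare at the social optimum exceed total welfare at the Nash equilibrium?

1.53

Rancher i's FOC: ∂u_i/∂s_i = α_i − s_i = 0, so s_i* = α_i.
NE contributions = (1.5, 0.9); S = 2.4.
W^NE = (Σα)·S − ½Σα_i² = 2.4² − ½·3.06 = 4.23.
Planner sets s_i = Σα_j = 2.4 for every i, so S^SO = 2·2.4 = 4.8.
W^SO = (Σα)·S^SO − ½·2·(Σα)² = (2/2)·2.4² = 5.76.
Deadweight loss = W^SO − W^NE = 1.53.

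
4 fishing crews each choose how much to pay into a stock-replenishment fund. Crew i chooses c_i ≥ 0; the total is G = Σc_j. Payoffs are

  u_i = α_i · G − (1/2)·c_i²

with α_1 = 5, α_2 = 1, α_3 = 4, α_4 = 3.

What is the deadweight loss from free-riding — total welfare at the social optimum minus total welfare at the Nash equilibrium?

194.5

Crew i's FOC: ∂u_i/∂c_i = α_i − c_i = 0, so c_i* = α_i.
NE contributions = (5, 1, 4, 3); G = 13.
W^NE = (Σα)·G − ½Σα_i² = 13² − ½·51 = 143.5.
Planner sets c_i = Σα_j = 13 for every i, so G^SO = 4·13 = 52.
W^SO = (Σα)·G^SO − ½·4·(Σα)² = (4/2)·13² = 338.
Deadweight loss = W^SO − W^NE = 194.5.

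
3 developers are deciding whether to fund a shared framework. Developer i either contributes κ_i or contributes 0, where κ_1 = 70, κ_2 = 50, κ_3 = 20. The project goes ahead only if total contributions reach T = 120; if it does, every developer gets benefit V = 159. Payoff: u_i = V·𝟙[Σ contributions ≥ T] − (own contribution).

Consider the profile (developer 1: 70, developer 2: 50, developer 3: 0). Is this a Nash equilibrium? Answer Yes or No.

Total = 120 ≥ 120: provided.
Developer 1 (pledges 70, payoff 89): dropping to 0 → total 50, payoff 0. No gain.
Developer 2 (pledges 50, payoff 109): dropping to 0 → total 70, payoff 0. No gain.
Developer 3 (pledges 0, payoff 159): pledging 20 → total 140, payoff 139. No gain.

Yes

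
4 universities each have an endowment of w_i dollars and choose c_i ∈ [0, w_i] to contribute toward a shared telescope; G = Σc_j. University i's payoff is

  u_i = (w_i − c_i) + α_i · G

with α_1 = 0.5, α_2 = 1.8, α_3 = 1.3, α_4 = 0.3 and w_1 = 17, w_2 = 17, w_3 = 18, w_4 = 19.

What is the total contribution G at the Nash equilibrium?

∂u_i/∂c_i = α_i − 1, so university i contributes w_i if α_i > 1, else 0.
α_i > 1 for i ∈ {2, 3}; NE contributions (0, 17, 18, 0), G = 35.

35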